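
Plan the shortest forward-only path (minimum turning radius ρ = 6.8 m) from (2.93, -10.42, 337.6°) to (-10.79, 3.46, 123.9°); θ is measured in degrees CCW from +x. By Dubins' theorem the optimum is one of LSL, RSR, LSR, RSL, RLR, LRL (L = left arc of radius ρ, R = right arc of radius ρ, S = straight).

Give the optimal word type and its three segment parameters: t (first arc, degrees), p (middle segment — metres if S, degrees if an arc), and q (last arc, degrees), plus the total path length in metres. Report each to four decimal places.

Let ψ = atan2(Δy, Δx) = atan2(13.88, -13.72) = 134.6679° be the start→goal bearing.
Normalize: d = |goal − start| / ρ = 19.516475/6.8 = 2.870070, α = (θ_start − ψ) mod 360° = 202.9321° = 3.541834 rad, β = (θ_goal − ψ) mod 360° = 349.2321° = 6.095251 rad.
Common terms: sin α = -0.389641, cos α = -0.920967, sin β = -0.186830, cos β = 0.982392, cos(α−β) = -0.831954, d² = 8.237301. Work in radians in the unit-radius frame; every candidate has L = ρ·(t + p + q).
LSL: p² = 2 + d² − 2cos(α−β) + 2d(sin α − sin β) = 10.737048; p = √p² = 3.276744; φ = atan2(cos β − cos α, d + sin α − sin β) = 0.619796 rad; t = (φ − α) mod 2π = 3.361147 rad, q = (β − φ) mod 2π = 5.475455 rad → L = 6.8·(3.361147 + 3.276744 + 5.475455) = 6.8·12.113346 = 82.370750 m
RSR: p² = 2 + d² − 2cos(α−β) + 2d(sin β − sin α) = 13.065370; p = √p² = 3.614605; φ = atan2(cos α − cos β, d − sin α + sin β) = -0.554566 rad; t = (α − φ) mod 2π = 4.096400 rad, q = (φ − β) mod 2π = 5.916554 rad → L = 6.8·(4.096400 + 3.614605 + 5.916554) = 6.8·13.627559 = 92.667401 m
LSR: p² = d² − 2 + 2cos(α−β) + 2d(sin α + sin β) = 1.264369; p = √p² = 1.124442; φ = atan2(−cos α − cos β, d + sin α + sin β) − atan2(−2, p) = 1.031844 rad; t = (φ − α) mod 2π = 3.773195 rad, q = (φ − β) mod 2π = 1.219779 rad → L = 6.8·(3.773195 + 1.124442 + 1.219779) = 6.8·6.117416 = 41.598427 m
RSL: p² = d² − 2 + 2cos(α−β) − 2d(sin α + sin β) = 7.882416; p = √p² = 2.807564; φ = atan2(cos α + cos β, d − sin α − sin β) − atan2(2, p) = -0.601154 rad; t = (α − φ) mod 2π = 4.142988 rad, q = (β − φ) mod 2π = 0.413219 rad → L = 6.8·(4.142988 + 2.807564 + 0.413219) = 6.8·7.363771 = 50.073643 m
RLR: c = (6 − d² + 2cos(α−β) + 2d(sin α − sin β))/8 = -0.633171; p = 2π − arccos c = 4.026745 rad; φ = atan2(cos α − cos β, d − sin α + sin β) = -0.554566 rad; t = (α − φ + p/2) mod 2π = 6.109773 rad, q = (α − β − t + p) mod 2π = 1.646741 rad → L = 6.8·(6.109773 + 4.026745 + 1.646741) = 6.8·11.783259 = 80.126164 m
LRL: c = (6 − d² + 2cos(α−β) − 2d(sin α − sin β))/8 = -0.342131; p = 2π − arccos c = 4.363205 rad; φ = atan2(cos β − cos α, d + sin α − sin β) = 0.619796 rad; t = (φ − α + p/2) mod 2π = 5.542750 rad, q = (β − α − t + p) mod 2π = 1.373872 rad → L = 6.8·(5.542750 + 4.363205 + 1.373872) = 6.8·11.279827 = 76.702823 m
Shortest: LSR with L = 41.598427 m ≈ 41.5984 m
Convert LSR to answer units (arcs ×180/π): t = 3.773195·180/π = 216.1882°, p = ρ·p = 6.8·1.124442 = 7.6462 m, q = 1.219779·180/π = 69.8882°, L = 41.5984 m.

LSR: t = 216.1882°, p = 7.6462 m, q = 69.8882°, L = 41.5984 m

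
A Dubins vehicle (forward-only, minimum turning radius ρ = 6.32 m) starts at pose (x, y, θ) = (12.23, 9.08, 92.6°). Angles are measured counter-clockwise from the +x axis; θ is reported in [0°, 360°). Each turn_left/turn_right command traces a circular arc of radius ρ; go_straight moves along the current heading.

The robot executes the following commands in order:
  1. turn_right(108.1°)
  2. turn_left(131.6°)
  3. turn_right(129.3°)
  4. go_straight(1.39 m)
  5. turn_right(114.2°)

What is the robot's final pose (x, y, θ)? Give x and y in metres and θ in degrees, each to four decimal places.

(39.6464, 22.9518, 232.6000°)

set_pose: (x, y, θ) = (12.2300, 9.0800, 92.6000°), ρ = 6.32
turn_right(108.1°): centre at ρ to the right, rotate −108.1° → (20.2324, 15.4568, -15.5000° ≡ 344.5000°)
turn_left(131.6°): centre at ρ to the left, rotate +131.6° → (27.5969, 24.3274, 476.1000° ≡ 116.1000°)
turn_right(129.3°): centre at ρ to the right, rotate −129.3° → (34.7156, 33.2608, -13.2000° ≡ 346.8000°)
go_straight(1.39): x += 1.39·cos θ, y += 1.39·sin θ → (36.0689, 32.9434, 346.8000°)
turn_right(114.2°): centre at ρ to the right, rotate −114.2° → (39.6464, 22.9518, 232.6000°)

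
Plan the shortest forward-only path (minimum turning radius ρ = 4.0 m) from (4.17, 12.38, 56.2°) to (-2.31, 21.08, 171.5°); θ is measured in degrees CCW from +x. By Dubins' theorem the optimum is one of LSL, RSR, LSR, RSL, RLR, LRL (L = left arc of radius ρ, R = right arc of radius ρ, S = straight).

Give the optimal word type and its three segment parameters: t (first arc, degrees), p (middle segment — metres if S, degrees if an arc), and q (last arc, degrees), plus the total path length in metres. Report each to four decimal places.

Let ψ = atan2(Δy, Δx) = atan2(8.70, -6.48) = 126.6798° be the start→goal bearing.
Normalize: d = |goal − start| / ρ = 10.848060/4.0 = 2.712015, α = (θ_start − ψ) mod 360° = 289.5202° = 5.053081 rad, β = (θ_goal − ψ) mod 360° = 44.8202° = 0.782261 rad.
Common terms: sin α = -0.942523, cos α = 0.334140, sin β = 0.704885, cos β = 0.709322, cos(α−β) = -0.427358, d² = 7.355025. Work in radians in the unit-radius frame; every candidate has L = ρ·(t + p + q).
LSL: p² = 2 + d² − 2cos(α−β) + 2d(sin α − sin β) = 1.274149; p = √p² = 1.128782; φ = atan2(cos β − cos α, d + sin α − sin β) = 0.338823 rad; t = (φ − α) mod 2π = 1.568927 rad, q = (β − φ) mod 2π = 0.443437 rad → L = 4.0·(1.568927 + 1.128782 + 0.443437) = 4.0·3.141147 = 12.564586 m
RSR: p² = 2 + d² − 2cos(α−β) + 2d(sin β − sin α) = 19.145333; p = √p² = 4.375538; φ = atan2(cos α − cos β, d − sin α + sin β) = -0.085851 rad; t = (α − φ) mod 2π = 5.138932 rad, q = (φ − β) mod 2π = 5.415074 rad → L = 4.0·(5.138932 + 4.375538 + 5.415074) = 4.0·14.929544 = 59.718176 m
LSR: p² = d² − 2 + 2cos(α−β) + 2d(sin α + sin β) = 3.211350; p = √p² = 1.792024; φ = atan2(−cos α − cos β, d + sin α + sin β) − atan2(−2, p) = 0.441111 rad; t = (φ − α) mod 2π = 1.671215 rad, q = (φ − β) mod 2π = 5.942035 rad → L = 4.0·(1.671215 + 1.792024 + 5.942035) = 4.0·9.405274 = 37.621096 m
RSL: p² = d² − 2 + 2cos(α−β) − 2d(sin α + sin β) = 5.789268; p = √p² = 2.406090; φ = atan2(cos α + cos β, d − sin α − sin β) − atan2(2, p) = -0.353474 rad; t = (α − φ) mod 2π = 5.406556 rad, q = (β − φ) mod 2π = 1.135735 rad → L = 4.0·(5.406556 + 2.406090 + 1.135735) = 4.0·8.948380 = 35.793521 m
RLR: c = (6 − d² + 2cos(α−β) + 2d(sin α − sin β))/8 = -1.393167, |c| > 1 → infeasible
LRL: c = (6 − d² + 2cos(α−β) − 2d(sin α − sin β))/8 = 0.840731; p = 2π − arccos c = 5.711022 rad; φ = atan2(cos β − cos α, d + sin α − sin β) = 0.338823 rad; t = (φ − α + p/2) mod 2π = 4.424438 rad, q = (β − α − t + p) mod 2π = 3.298948 rad → L = 4.0·(4.424438 + 5.711022 + 3.298948) = 4.0·13.434408 = 53.737632 m
Shortest: LSL with L = 12.564586 m ≈ 12.5646 m
Convert LSL to answer units (arcs ×180/π): t = 1.568927·180/π = 89.8929°, p = ρ·p = 4.0·1.128782 = 4.5151 m, q = 0.443437·180/π = 25.4071°, L = 12.5646 m.

LSL: t = 89.8929°, p = 4.5151 m, q = 25.4071°, L = 12.5646 m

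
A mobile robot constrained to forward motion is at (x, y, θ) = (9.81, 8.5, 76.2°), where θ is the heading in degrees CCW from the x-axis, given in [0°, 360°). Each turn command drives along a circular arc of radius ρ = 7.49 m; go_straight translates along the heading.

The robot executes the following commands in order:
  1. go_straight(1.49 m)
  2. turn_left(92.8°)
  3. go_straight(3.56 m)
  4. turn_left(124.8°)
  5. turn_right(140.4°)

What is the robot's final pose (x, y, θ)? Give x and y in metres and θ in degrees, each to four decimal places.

set_pose: (x, y, θ) = (9.8100, 8.5000, 76.2000°), ρ = 7.49
go_straight(1.49): x += 1.49·cos θ, y += 1.49·sin θ → (10.1654, 9.9470, 76.2000°)
turn_left(92.8°): centre at ρ to the left, rotate +92.8° → (4.3208, 19.0860, 169.0000°)
go_straight(3.56): x += 3.56·cos θ, y += 3.56·sin θ → (0.8262, 19.7653, 169.0000°)
turn_left(124.8°): centre at ρ to the left, rotate +124.8° → (-7.4560, 9.3903, 293.8000°)
turn_right(140.4°): centre at ρ to the right, rotate −140.4° → (-17.6628, -0.3294, 153.4000°)

(-17.6628, -0.3294, 153.4000°)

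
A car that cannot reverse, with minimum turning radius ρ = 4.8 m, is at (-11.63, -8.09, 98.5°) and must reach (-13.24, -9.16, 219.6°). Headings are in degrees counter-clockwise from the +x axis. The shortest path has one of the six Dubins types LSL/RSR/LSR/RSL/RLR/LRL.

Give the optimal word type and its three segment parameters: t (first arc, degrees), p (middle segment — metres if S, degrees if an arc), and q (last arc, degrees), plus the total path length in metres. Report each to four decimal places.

Let ψ = atan2(Δy, Δx) = atan2(-1.07, -1.61) = -146.3921° be the start→goal bearing.
Normalize: d = |goal − start| / ρ = 1.933132/4.8 = 0.402736, α = (θ_start − ψ) mod 360° = 244.8921° = 4.274174 rad, β = (θ_goal − ψ) mod 360° = 5.9921° = 0.104582 rad.
Common terms: sin α = -0.905511, cos α = -0.424324, sin β = 0.104392, cos β = 0.994536, cos(α−β) = -0.516533, d² = 0.162196. Work in radians in the unit-radius frame; every candidate has L = ρ·(t + p + q).
LSL: p² = 2 + d² − 2cos(α−β) + 2d(sin α − sin β) = 2.381815; p = √p² = 1.543313; φ = atan2(cos β − cos α, d + sin α − sin β) = 1.975142 rad; t = (φ − α) mod 2π = 3.984154 rad, q = (β − φ) mod 2π = 4.412625 rad → L = 4.8·(3.984154 + 1.543313 + 4.412625) = 4.8·9.940092 = 47.712442 m
RSR: p² = 2 + d² − 2cos(α−β) + 2d(sin β − sin α) = 4.008711; p = √p² = 2.002177; φ = atan2(cos α − cos β, d − sin α + sin β) = -0.787595 rad; t = (α − φ) mod 2π = 5.061770 rad, q = (φ − β) mod 2π = 5.391007 rad → L = 4.8·(5.061770 + 2.002177 + 5.391007) = 4.8·12.454953 = 59.783776 m
LSR: p² = d² − 2 + 2cos(α−β) + 2d(sin α + sin β) = -3.516149 < 0 → infeasible
RSL: p² = d² − 2 + 2cos(α−β) − 2d(sin α + sin β) = -2.225592 < 0 → infeasible
RLR: c = (6 − d² + 2cos(α−β) + 2d(sin α − sin β))/8 = 0.498911; p = 2π − arccos c = 5.234731 rad; φ = atan2(cos α − cos β, d − sin α + sin β) = -0.787595 rad; t = (α − φ + p/2) mod 2π = 1.395950 rad, q = (α − β − t + p) mod 2π = 1.725188 rad → L = 4.8·(1.395950 + 5.234731 + 1.725188) = 4.8·8.355868 = 40.108167 m
LRL: c = (6 − d² + 2cos(α−β) − 2d(sin α − sin β))/8 = 0.702273; p = 2π − arccos c = 5.490974 rad; φ = atan2(cos β − cos α, d + sin α − sin β) = 1.975142 rad; t = (φ − α + p/2) mod 2π = 0.446456 rad, q = (β − α − t + p) mod 2π = 0.874927 rad → L = 4.8·(0.446456 + 5.490974 + 0.874927) = 4.8·6.812357 = 32.699316 m
Shortest: LRL with L = 32.699316 m ≈ 32.6993 m
Convert LRL to answer units (arcs ×180/π): t = 0.446456·180/π = 25.5800°, p = 5.490974·180/π = 314.6097°, q = 0.874927·180/π = 50.1296°, L = 32.6993 m.

LRL: t = 25.5800°, p = 314.6097°, q = 50.1296°, L = 32.6993 m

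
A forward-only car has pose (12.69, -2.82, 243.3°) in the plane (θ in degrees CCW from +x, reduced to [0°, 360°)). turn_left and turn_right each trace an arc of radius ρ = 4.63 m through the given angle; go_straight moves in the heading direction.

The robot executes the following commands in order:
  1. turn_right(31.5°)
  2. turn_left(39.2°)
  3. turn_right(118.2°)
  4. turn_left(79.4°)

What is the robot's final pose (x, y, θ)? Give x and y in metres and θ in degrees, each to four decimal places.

(-4.5838, -7.9687, 212.2000°)

set_pose: (x, y, θ) = (12.6900, -2.8200, 243.3000°), ρ = 4.63
turn_right(31.5°): centre at ρ to the right, rotate −31.5° → (10.9935, -4.6747, 211.8000°)
turn_left(39.2°): centre at ρ to the left, rotate +39.2° → (9.0556, -7.1023, 251.0000°)
turn_right(118.2°): centre at ρ to the right, rotate −118.2° → (1.2806, -8.7407, 132.8000°)
turn_left(79.4°): centre at ρ to the left, rotate +79.4° → (-4.5838, -7.9687, 212.2000°)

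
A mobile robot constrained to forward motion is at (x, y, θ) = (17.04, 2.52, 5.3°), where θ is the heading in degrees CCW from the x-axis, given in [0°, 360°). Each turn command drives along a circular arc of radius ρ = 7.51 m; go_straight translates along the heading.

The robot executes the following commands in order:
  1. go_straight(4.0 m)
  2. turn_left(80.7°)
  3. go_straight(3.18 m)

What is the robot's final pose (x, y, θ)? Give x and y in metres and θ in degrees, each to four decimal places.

(28.0427, 13.0158, 86.0000°)

set_pose: (x, y, θ) = (17.0400, 2.5200, 5.3000°), ρ = 7.51
go_straight(4.0): x += 4.0·cos θ, y += 4.0·sin θ → (21.0229, 2.8895, 5.3000°)
turn_left(80.7°): centre at ρ to the left, rotate +80.7° → (27.8209, 9.8435, 86.0000°)
go_straight(3.18): x += 3.18·cos θ, y += 3.18·sin θ → (28.0427, 13.0158, 86.0000°)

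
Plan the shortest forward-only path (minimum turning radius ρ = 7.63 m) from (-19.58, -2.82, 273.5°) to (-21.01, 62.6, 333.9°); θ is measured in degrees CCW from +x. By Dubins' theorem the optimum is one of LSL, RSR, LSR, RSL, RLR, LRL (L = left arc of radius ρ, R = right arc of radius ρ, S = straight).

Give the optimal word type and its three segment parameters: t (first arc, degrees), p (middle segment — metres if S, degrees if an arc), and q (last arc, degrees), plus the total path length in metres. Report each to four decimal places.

Let ψ = atan2(Δy, Δx) = atan2(65.42, -1.43) = 91.2522° be the start→goal bearing.
Normalize: d = |goal − start| / ρ = 65.435627/7.63 = 8.576098, α = (θ_start − ψ) mod 360° = 182.2478° = 3.180824 rad, β = (θ_goal − ψ) mod 360° = 242.6478° = 4.235003 rad.
Common terms: sin α = -0.039221, cos α = -0.999231, sin β = -0.888199, cos β = -0.459459, cos(α−β) = 0.493942, d² = 73.549456. Work in radians in the unit-radius frame; every candidate has L = ρ·(t + p + q).
LSL: p² = 2 + d² − 2cos(α−β) + 2d(sin α − sin β) = 89.123404; p = √p² = 9.440519; φ = atan2(cos β − cos α, d + sin α − sin β) = 0.057207 rad; t = (φ − α) mod 2π = 3.159569 rad, q = (β − φ) mod 2π = 4.177796 rad → L = 7.63·(3.159569 + 9.440519 + 4.177796) = 7.63·16.777883 = 128.015251 m
RSR: p² = 2 + d² − 2cos(α−β) + 2d(sin β − sin α) = 59.999740; p = √p² = 7.745950; φ = atan2(cos α − cos β, d − sin α + sin β) = -0.069741 rad; t = (α − φ) mod 2π = 3.250565 rad, q = (φ − β) mod 2π = 1.978442 rad → L = 7.63·(3.250565 + 7.745950 + 1.978442) = 7.63·12.974956 = 98.998917 m
LSR: p² = d² − 2 + 2cos(α−β) + 2d(sin α + sin β) = 56.630049; p = √p² = 7.525294; φ = atan2(−cos α − cos β, d + sin α + sin β) − atan2(−2, p) = 0.448214 rad; t = (φ − α) mod 2π = 3.550575 rad, q = (φ − β) mod 2π = 2.496396 rad → L = 7.63·(3.550575 + 7.525294 + 2.496396) = 7.63·13.572266 = 103.556386 m
RSL: p² = d² − 2 + 2cos(α−β) − 2d(sin α + sin β) = 88.444630; p = √p² = 9.404501; φ = atan2(cos α + cos β, d − sin α − sin β) − atan2(2, p) = -0.361843 rad; t = (α − φ) mod 2π = 3.542667 rad, q = (β − φ) mod 2π = 4.596846 rad → L = 7.63·(3.542667 + 9.404501 + 4.596846) = 7.63·17.544014 = 133.860825 m
RLR: c = (6 − d² + 2cos(α−β) + 2d(sin α − sin β))/8 = -6.499968, |c| > 1 → infeasible
LRL: c = (6 − d² + 2cos(α−β) − 2d(sin α − sin β))/8 = -10.140425, |c| > 1 → infeasible
Shortest: RSR with L = 98.998917 m ≈ 98.9989 m
Convert RSR to answer units (arcs ×180/π): t = 3.250565·180/π = 186.2436°, p = ρ·p = 7.63·7.745950 = 59.1016 m, q = 1.978442·180/π = 113.3564°, L = 98.9989 m.

RSR: t = 186.2436°, p = 59.1016 m, q = 113.3564°, L = 98.9989 m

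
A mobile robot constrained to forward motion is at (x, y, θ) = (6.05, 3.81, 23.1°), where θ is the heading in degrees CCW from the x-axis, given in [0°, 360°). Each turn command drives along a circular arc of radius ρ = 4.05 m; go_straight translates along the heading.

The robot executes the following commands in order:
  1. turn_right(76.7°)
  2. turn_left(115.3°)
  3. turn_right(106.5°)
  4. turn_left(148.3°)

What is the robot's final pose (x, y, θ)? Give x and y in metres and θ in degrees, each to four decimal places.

set_pose: (x, y, θ) = (6.0500, 3.8100, 23.1000°), ρ = 4.05
turn_right(76.7°): centre at ρ to the right, rotate −76.7° → (10.8988, 2.4881, -53.6000° ≡ 306.4000°)
turn_left(115.3°): centre at ρ to the left, rotate +115.3° → (17.7245, 2.9714, 421.7000° ≡ 61.7000°)
turn_right(106.5°): centre at ρ to the right, rotate −106.5° → (24.1442, 3.9251, -44.8000° ≡ 315.2000°)
turn_left(148.3°): centre at ρ to the left, rotate +148.3° → (30.9361, 7.7443, 463.5000° ≡ 103.5000°)

(30.9361, 7.7443, 103.5000°)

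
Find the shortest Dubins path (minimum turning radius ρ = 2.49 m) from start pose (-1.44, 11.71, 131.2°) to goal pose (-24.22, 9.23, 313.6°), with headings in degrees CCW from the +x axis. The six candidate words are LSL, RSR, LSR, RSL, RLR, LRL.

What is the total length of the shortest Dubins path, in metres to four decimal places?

27.0503 m

Let ψ = atan2(Δy, Δx) = atan2(-2.48, -22.78) = -173.7868° be the start→goal bearing.
Normalize: d = |goal − start| / ρ = 22.914598/2.49 = 9.202650, α = (θ_start − ψ) mod 360° = 304.9868° = 5.323024 rad, β = (θ_goal − ψ) mod 360° = 127.3868° = 2.223320 rad.
Common terms: sin α = -0.819284, cos α = 0.573388, sin β = 0.794554, cos β = -0.607193, cos(α−β) = -0.999123, d² = 84.688763. Work in radians in the unit-radius frame; every candidate has L = ρ·(t + p + q).
LSL: p² = 2 + d² − 2cos(α−β) + 2d(sin α − sin β) = 58.983834; p = √p² = 7.680093; φ = atan2(cos β − cos α, d + sin α − sin β) = -0.154332 rad; t = (φ − α) mod 2π = 0.805829 rad, q = (β − φ) mod 2π = 2.377651 rad → L = 2.49·(0.805829 + 7.680093 + 2.377651) = 2.49·10.863574 = 27.050299 m
RSR: p² = 2 + d² − 2cos(α−β) + 2d(sin β − sin α) = 118.390184; p = √p² = 10.880725; φ = atan2(cos α − cos β, d − sin α + sin β) = 0.108716 rad; t = (α − φ) mod 2π = 5.214308 rad, q = (φ − β) mod 2π = 4.168582 rad → L = 2.49·(5.214308 + 10.880725 + 4.168582) = 2.49·20.263615 = 50.456402 m
LSR: p² = d² − 2 + 2cos(α−β) + 2d(sin α + sin β) = 80.235361; p = √p² = 8.957419; φ = atan2(−cos α − cos β, d + sin α + sin β) − atan2(−2, p) = 0.223359 rad; t = (φ − α) mod 2π = 1.183520 rad, q = (φ − β) mod 2π = 4.283224 rad → L = 2.49·(1.183520 + 8.957419 + 4.283224) = 2.49·14.424163 = 35.916167 m
RSL: p² = d² − 2 + 2cos(α−β) − 2d(sin α + sin β) = 81.145674; p = √p² = 9.008089; φ = atan2(cos α + cos β, d − sin α − sin β) − atan2(2, p) = -0.222142 rad; t = (α − φ) mod 2π = 5.545167 rad, q = (β − φ) mod 2π = 2.445462 rad → L = 2.49·(5.545167 + 9.008089 + 2.445462) = 2.49·16.998718 = 42.326807 m
RLR: c = (6 − d² + 2cos(α−β) + 2d(sin α − sin β))/8 = -13.798773, |c| > 1 → infeasible
LRL: c = (6 − d² + 2cos(α−β) − 2d(sin α − sin β))/8 = -6.372979, |c| > 1 → infeasible
Shortest: LSL with L = 27.050299 m ≈ 27.0503 m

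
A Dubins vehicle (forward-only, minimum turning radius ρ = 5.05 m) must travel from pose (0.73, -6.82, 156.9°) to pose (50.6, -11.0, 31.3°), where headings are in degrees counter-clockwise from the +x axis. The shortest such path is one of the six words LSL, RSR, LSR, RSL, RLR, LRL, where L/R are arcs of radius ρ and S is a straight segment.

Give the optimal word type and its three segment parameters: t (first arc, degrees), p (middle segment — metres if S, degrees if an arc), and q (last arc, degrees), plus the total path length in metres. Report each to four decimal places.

RSL: t = 175.4183°, p = 44.3538 m, q = 49.8183°, L = 64.2060 m

Let ψ = atan2(Δy, Δx) = atan2(-4.18, 49.87) = -4.7912° be the start→goal bearing.
Normalize: d = |goal − start| / ρ = 50.044873/5.05 = 9.909876, α = (θ_start − ψ) mod 360° = 161.6912° = 2.822044 rad, β = (θ_goal − ψ) mod 360° = 36.0912° = 0.629911 rad.
Common terms: sin α = 0.314138, cos α = -0.949377, sin β = 0.589072, cos β = 0.808080, cos(α−β) = -0.582123, d² = 98.205639. Work in radians in the unit-radius frame; every candidate has L = ρ·(t + p + q).
LSL: p² = 2 + d² − 2cos(α−β) + 2d(sin α − sin β) = 95.920753; p = √p² = 9.793914; φ = atan2(cos β − cos α, d + sin α − sin β) = 0.180421 rad; t = (φ − α) mod 2π = 3.641562 rad, q = (β − φ) mod 2π = 0.449489 rad → L = 5.05·(3.641562 + 9.793914 + 0.449489) = 5.05·13.884966 = 70.119077 m
RSR: p² = 2 + d² − 2cos(α−β) + 2d(sin β − sin α) = 106.819016; p = √p² = 10.335329; φ = atan2(cos α − cos β, d − sin α + sin β) = -0.170874 rad; t = (α − φ) mod 2π = 2.992918 rad, q = (φ − β) mod 2π = 5.482401 rad → L = 5.05·(2.992918 + 10.335329 + 5.482401) = 5.05·18.810647 = 94.993769 m
LSR: p² = d² − 2 + 2cos(α−β) + 2d(sin α + sin β) = 112.942800; p = √p² = 10.627455; φ = atan2(−cos α − cos β, d + sin α + sin β) − atan2(−2, p) = 0.199083 rad; t = (φ − α) mod 2π = 3.660224 rad, q = (φ − β) mod 2π = 5.852357 rad → L = 5.05·(3.660224 + 10.627455 + 5.852357) = 5.05·20.140036 = 101.707184 m
RSL: p² = d² − 2 + 2cos(α−β) − 2d(sin α + sin β) = 77.139985; p = √p² = 8.782937; φ = atan2(cos α + cos β, d − sin α − sin β) − atan2(2, p) = -0.239583 rad; t = (α − φ) mod 2π = 3.061627 rad, q = (β − φ) mod 2π = 0.869494 rad → L = 5.05·(3.061627 + 8.782937 + 0.869494) = 5.05·12.714058 = 64.205993 m
RLR: c = (6 − d² + 2cos(α−β) + 2d(sin α − sin β))/8 = -12.352377, |c| > 1 → infeasible
LRL: c = (6 − d² + 2cos(α−β) − 2d(sin α − sin β))/8 = -10.990094, |c| > 1 → infeasible
Shortest: RSL with L = 64.205993 m ≈ 64.2060 m
Convert RSL to answer units (arcs ×180/π): t = 3.061627·180/π = 175.4183°, p = ρ·p = 5.05·8.782937 = 44.3538 m, q = 0.869494·180/π = 49.8183°, L = 64.2060 m.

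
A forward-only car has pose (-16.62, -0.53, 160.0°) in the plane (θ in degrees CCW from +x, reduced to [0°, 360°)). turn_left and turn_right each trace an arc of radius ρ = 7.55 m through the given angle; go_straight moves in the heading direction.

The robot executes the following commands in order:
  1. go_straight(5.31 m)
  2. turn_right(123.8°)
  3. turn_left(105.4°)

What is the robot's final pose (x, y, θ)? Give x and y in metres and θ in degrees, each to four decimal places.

set_pose: (x, y, θ) = (-16.6200, -0.5300, 160.0000°), ρ = 7.55
go_straight(5.31): x += 5.31·cos θ, y += 5.31·sin θ → (-21.6098, 1.2861, 160.0000°)
turn_right(123.8°): centre at ρ to the right, rotate −123.8° → (-23.4866, 14.4734, 36.2000°)
turn_left(105.4°): centre at ρ to the left, rotate +105.4° → (-23.2560, 26.4828, 141.6000°)

(-23.2560, 26.4828, 141.6000°)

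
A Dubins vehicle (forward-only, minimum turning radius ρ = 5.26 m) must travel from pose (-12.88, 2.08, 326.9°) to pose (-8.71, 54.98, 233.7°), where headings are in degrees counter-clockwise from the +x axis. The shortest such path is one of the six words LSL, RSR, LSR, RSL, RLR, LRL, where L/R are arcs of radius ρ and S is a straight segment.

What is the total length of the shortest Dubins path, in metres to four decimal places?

Let ψ = atan2(Δy, Δx) = atan2(52.90, 4.17) = 85.4928° be the start→goal bearing.
Normalize: d = |goal − start| / ρ = 53.064102/5.26 = 10.088232, α = (θ_start − ψ) mod 360° = 241.4072° = 4.213350 rad, β = (θ_goal − ψ) mod 360° = 148.2072° = 2.586703 rad.
Common terms: sin α = -0.878043, cos α = -0.478582, sin β = 0.526849, cos β = -0.849959, cos(α−β) = -0.055822, d² = 101.772431. Work in radians in the unit-radius frame; every candidate has L = ρ·(t + p + q).
LSL: p² = 2 + d² − 2cos(α−β) + 2d(sin α − sin β) = 75.538316; p = √p² = 8.691278; φ = atan2(cos β − cos α, d + sin α − sin β) = -0.042743 rad; t = (φ − α) mod 2π = 2.027092 rad, q = (β − φ) mod 2π = 2.629446 rad → L = 5.26·(2.027092 + 8.691278 + 2.629446) = 5.26·13.347817 = 70.209515 m
RSR: p² = 2 + d² − 2cos(α−β) + 2d(sin β − sin α) = 132.229831; p = √p² = 11.499123; φ = atan2(cos α − cos β, d − sin α + sin β) = 0.032302 rad; t = (α − φ) mod 2π = 4.181049 rad, q = (φ − β) mod 2π = 3.728784 rad → L = 5.26·(4.181049 + 11.499123 + 3.728784) = 5.26·19.408955 = 102.091104 m
LSR: p² = d² − 2 + 2cos(α−β) + 2d(sin α + sin β) = 92.574936; p = √p² = 9.621587; φ = atan2(−cos α − cos β, d + sin α + sin β) − atan2(−2, p) = 0.340552 rad; t = (φ − α) mod 2π = 2.410387 rad, q = (φ − β) mod 2π = 4.037034 rad → L = 5.26·(2.410387 + 9.621587 + 4.037034) = 5.26·16.069008 = 84.522981 m
RSL: p² = d² − 2 + 2cos(α−β) − 2d(sin α + sin β) = 106.746639; p = √p² = 10.331827; φ = atan2(cos α + cos β, d − sin α − sin β) − atan2(2, p) = -0.317793 rad; t = (α − φ) mod 2π = 4.531143 rad, q = (β − φ) mod 2π = 2.904497 rad → L = 5.26·(4.531143 + 10.331827 + 2.904497) = 5.26·17.767466 = 93.456873 m
RLR: c = (6 − d² + 2cos(α−β) + 2d(sin α − sin β))/8 = -15.528729, |c| > 1 → infeasible
LRL: c = (6 − d² + 2cos(α−β) − 2d(sin α − sin β))/8 = -8.442290, |c| > 1 → infeasible
Shortest: LSL with L = 70.209515 m ≈ 70.2095 m

70.2095 m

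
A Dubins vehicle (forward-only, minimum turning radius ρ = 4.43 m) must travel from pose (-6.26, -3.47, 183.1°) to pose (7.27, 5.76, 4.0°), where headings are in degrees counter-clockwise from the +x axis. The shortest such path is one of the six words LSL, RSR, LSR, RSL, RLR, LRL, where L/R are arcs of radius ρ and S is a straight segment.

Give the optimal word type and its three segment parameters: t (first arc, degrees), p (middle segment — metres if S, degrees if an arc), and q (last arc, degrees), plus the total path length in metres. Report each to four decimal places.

Let ψ = atan2(Δy, Δx) = atan2(9.23, 13.53) = 34.3013° be the start→goal bearing.
Normalize: d = |goal − start| / ρ = 16.378455/4.43 = 3.697168, α = (θ_start − ψ) mod 360° = 148.7987° = 2.597027 rad, β = (θ_goal − ψ) mod 360° = 329.6987° = 5.754327 rad.
Common terms: sin α = 0.518047, cos α = -0.855352, sin β = -0.504548, cos β = 0.863384, cos(α−β) = -0.999877, d² = 13.669053. Work in radians in the unit-radius frame; every candidate has L = ρ·(t + p + q).
LSL: p² = 2 + d² − 2cos(α−β) + 2d(sin α − sin β) = 25.230214; p = √p² = 5.022969; φ = atan2(cos β − cos α, d + sin α − sin β) = 0.349231 rad; t = (φ − α) mod 2π = 4.035390 rad, q = (β − φ) mod 2π = 5.405096 rad → L = 4.43·(4.035390 + 5.022969 + 5.405096) = 4.43·14.463455 = 64.073104 m
RSR: p² = 2 + d² − 2cos(α−β) + 2d(sin β − sin α) = 10.107399; p = √p² = 3.179214; φ = atan2(cos α − cos β, d − sin α + sin β) = -0.571170 rad; t = (α − φ) mod 2π = 3.168197 rad, q = (φ − β) mod 2π = 6.240873 rad → L = 4.43·(3.168197 + 3.179214 + 6.240873) = 4.43·12.588284 = 55.766096 m
LSR: p² = d² − 2 + 2cos(α−β) + 2d(sin α + sin β) = 9.769117; p = √p² = 3.125559; φ = atan2(−cos α − cos β, d + sin α + sin β) − atan2(−2, p) = 0.567068 rad; t = (φ − α) mod 2π = 4.253226 rad, q = (φ − β) mod 2π = 1.095926 rad → L = 4.43·(4.253226 + 3.125559 + 1.095926) = 4.43·8.474710 = 37.542967 m
RSL: p² = d² − 2 + 2cos(α−β) − 2d(sin α + sin β) = 9.569482; p = √p² = 3.093458; φ = atan2(cos α + cos β, d − sin α − sin β) − atan2(2, p) = -0.571749 rad; t = (α − φ) mod 2π = 3.168775 rad, q = (β − φ) mod 2π = 0.042891 rad → L = 4.43·(3.168775 + 3.093458 + 0.042891) = 4.43·6.305124 = 27.931699 m
RLR: c = (6 − d² + 2cos(α−β) + 2d(sin α − sin β))/8 = -0.263425; p = 2π − arccos c = 4.445818 rad; φ = atan2(cos α − cos β, d − sin α + sin β) = -0.571170 rad; t = (α − φ + p/2) mod 2π = 5.391106 rad, q = (α − β − t + p) mod 2π = 2.180597 rad → L = 4.43·(5.391106 + 4.445818 + 2.180597) = 4.43·12.017521 = 53.237619 m
LRL: c = (6 − d² + 2cos(α−β) − 2d(sin α − sin β))/8 = -2.153777, |c| > 1 → infeasible
Shortest: RSL with L = 27.931699 m ≈ 27.9317 m
Convert RSL to answer units (arcs ×180/π): t = 3.168775·180/π = 181.5575°, p = ρ·p = 4.43·3.093458 = 13.7040 m, q = 0.042891·180/π = 2.4575°, L = 27.9317 m.

RSL: t = 181.5575°, p = 13.7040 m, q = 2.4575°, L = 27.9317 m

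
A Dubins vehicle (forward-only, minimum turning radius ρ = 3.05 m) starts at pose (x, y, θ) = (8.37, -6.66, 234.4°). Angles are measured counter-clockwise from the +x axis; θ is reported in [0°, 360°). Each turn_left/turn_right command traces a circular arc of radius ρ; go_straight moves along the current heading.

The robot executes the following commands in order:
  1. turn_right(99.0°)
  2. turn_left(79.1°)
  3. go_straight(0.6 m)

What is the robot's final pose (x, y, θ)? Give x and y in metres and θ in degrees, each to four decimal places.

set_pose: (x, y, θ) = (8.3700, -6.6600, 234.4000°), ρ = 3.05
turn_right(99.0°): centre at ρ to the right, rotate −99.0° → (3.7485, -7.0562, 135.4000°)
turn_left(79.1°): centre at ρ to the left, rotate +79.1° → (-0.1206, -6.7143, 214.5000°)
go_straight(0.6): x += 0.6·cos θ, y += 0.6·sin θ → (-0.6151, -7.0541, 214.5000°)

(-0.6151, -7.0541, 214.5000°)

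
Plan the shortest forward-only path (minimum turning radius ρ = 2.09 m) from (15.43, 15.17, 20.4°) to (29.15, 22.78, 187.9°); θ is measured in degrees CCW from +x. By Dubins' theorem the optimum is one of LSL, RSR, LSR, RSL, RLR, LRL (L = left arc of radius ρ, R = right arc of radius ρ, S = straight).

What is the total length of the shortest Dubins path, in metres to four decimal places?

Let ψ = atan2(Δy, Δx) = atan2(7.61, 13.72) = 29.0156° be the start→goal bearing.
Normalize: d = |goal − start| / ρ = 15.689184/2.09 = 7.506787, α = (θ_start − ψ) mod 360° = 351.3844° = 6.132815 rad, β = (θ_goal − ψ) mod 360° = 158.8844° = 2.773056 rad.
Common terms: sin α = -0.149804, cos α = 0.988716, sin β = 0.360251, cos β = -0.932856, cos(α−β) = -0.976296, d² = 56.351846. Work in radians in the unit-radius frame; every candidate has L = ρ·(t + p + q).
LSL: p² = 2 + d² − 2cos(α−β) + 2d(sin α − sin β) = 52.646692; p = √p² = 7.255804; φ = atan2(cos β − cos α, d + sin α − sin β) = -0.268030 rad; t = (φ − α) mod 2π = 6.165526 rad, q = (β − φ) mod 2π = 3.041086 rad → L = 2.09·(6.165526 + 7.255804 + 3.041086) = 2.09·16.462416 = 34.406449 m
RSR: p² = 2 + d² − 2cos(α−β) + 2d(sin β − sin α) = 67.962185; p = √p² = 8.243918; φ = atan2(cos α − cos β, d − sin α + sin β) = 0.235254 rad; t = (α − φ) mod 2π = 5.897561 rad, q = (φ − β) mod 2π = 3.745383 rad → L = 2.09·(5.897561 + 8.243918 + 3.745383) = 2.09·17.886862 = 37.383542 m
LSR: p² = d² − 2 + 2cos(α−β) + 2d(sin α + sin β) = 55.558805; p = √p² = 7.453778; φ = atan2(−cos α − cos β, d + sin α + sin β) − atan2(−2, p) = 0.254907 rad; t = (φ − α) mod 2π = 0.405278 rad, q = (φ − β) mod 2π = 3.765037 rad → L = 2.09·(0.405278 + 7.453778 + 3.765037) = 2.09·11.624092 = 24.294353 m
RSL: p² = d² − 2 + 2cos(α−β) − 2d(sin α + sin β) = 49.239704; p = √p² = 7.017101; φ = atan2(cos α + cos β, d − sin α − sin β) − atan2(2, p) = -0.270000 rad; t = (α − φ) mod 2π = 0.119630 rad, q = (β − φ) mod 2π = 3.043056 rad → L = 2.09·(0.119630 + 7.017101 + 3.043056) = 2.09·10.179787 = 21.275754 m
RLR: c = (6 − d² + 2cos(α−β) + 2d(sin α − sin β))/8 = -7.495273, |c| > 1 → infeasible
LRL: c = (6 − d² + 2cos(α−β) − 2d(sin α − sin β))/8 = -5.580836, |c| > 1 → infeasible
Shortest: RSL with L = 21.275754 m ≈ 21.2758 m

21.2758 m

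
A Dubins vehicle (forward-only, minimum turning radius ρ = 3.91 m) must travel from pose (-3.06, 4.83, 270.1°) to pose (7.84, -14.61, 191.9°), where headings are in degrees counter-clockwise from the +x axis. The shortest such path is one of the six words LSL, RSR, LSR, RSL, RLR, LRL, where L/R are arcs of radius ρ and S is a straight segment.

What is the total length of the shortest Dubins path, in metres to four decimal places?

Let ψ = atan2(Δy, Δx) = atan2(-19.44, 10.90) = -60.7207° be the start→goal bearing.
Normalize: d = |goal − start| / ρ = 22.287297/3.91 = 5.700076, α = (θ_start − ψ) mod 360° = 330.8207° = 5.773910 rad, β = (θ_goal − ψ) mod 360° = 252.6207° = 4.409062 rad.
Common terms: sin α = -0.487545, cos α = 0.873098, sin β = -0.954348, cos β = -0.298697, cos(α−β) = 0.204496, d² = 32.490865. Work in radians in the unit-radius frame; every candidate has L = ρ·(t + p + q).
LSL: p² = 2 + d² − 2cos(α−β) + 2d(sin α − sin β) = 39.403503; p = √p² = 6.277221; φ = atan2(cos β − cos α, d + sin α − sin β) = -0.187776 rad; t = (φ − α) mod 2π = 0.321500 rad, q = (β − φ) mod 2π = 4.596838 rad → L = 3.91·(0.321500 + 6.277221 + 4.596838) = 3.91·11.195559 = 43.774635 m
RSR: p² = 2 + d² − 2cos(α−β) + 2d(sin β − sin α) = 28.760244; p = √p² = 5.362858; φ = atan2(cos α − cos β, d − sin α + sin β) = 0.220279 rad; t = (α − φ) mod 2π = 5.553631 rad, q = (φ − β) mod 2π = 2.094402 rad → L = 3.91·(5.553631 + 5.362858 + 2.094402) = 3.91·13.010891 = 50.872582 m
LSR: p² = d² − 2 + 2cos(α−β) + 2d(sin α + sin β) = 14.462060; p = √p² = 3.802902; φ = atan2(−cos α − cos β, d + sin α + sin β) − atan2(−2, p) = 0.350079 rad; t = (φ − α) mod 2π = 0.859355 rad, q = (φ − β) mod 2π = 2.224202 rad → L = 3.91·(0.859355 + 3.802902 + 2.224202) = 3.91·6.886458 = 26.926052 m
RSL: p² = d² − 2 + 2cos(α−β) − 2d(sin α + sin β) = 47.337655; p = √p² = 6.880237; φ = atan2(cos α + cos β, d − sin α − sin β) − atan2(2, p) = -0.202638 rad; t = (α − φ) mod 2π = 5.976548 rad, q = (β − φ) mod 2π = 4.611701 rad → L = 3.91·(5.976548 + 6.880237 + 4.611701) = 3.91·17.468485 = 68.301777 m
RLR: c = (6 − d² + 2cos(α−β) + 2d(sin α − sin β))/8 = -2.595030, |c| > 1 → infeasible
LRL: c = (6 − d² + 2cos(α−β) − 2d(sin α − sin β))/8 = -3.925438, |c| > 1 → infeasible
Shortest: LSR with L = 26.926052 m ≈ 26.9261 m

26.9261 m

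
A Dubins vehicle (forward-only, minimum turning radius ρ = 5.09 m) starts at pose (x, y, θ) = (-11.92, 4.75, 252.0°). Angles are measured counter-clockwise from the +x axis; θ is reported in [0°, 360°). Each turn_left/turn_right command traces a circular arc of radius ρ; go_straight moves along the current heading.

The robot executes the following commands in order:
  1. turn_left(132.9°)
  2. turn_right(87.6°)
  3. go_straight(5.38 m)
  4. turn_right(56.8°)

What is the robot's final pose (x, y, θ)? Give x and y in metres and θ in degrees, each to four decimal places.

(4.1047, -13.3438, 240.5000°)

set_pose: (x, y, θ) = (-11.9200, 4.7500, 252.0000°), ρ = 5.09
turn_left(132.9°): centre at ρ to the left, rotate +132.9° → (-4.9361, -1.4398, 384.9000° ≡ 24.9000°)
turn_right(87.6°): centre at ρ to the right, rotate −87.6° → (1.7301, -3.7221, -62.7000° ≡ 297.3000°)
go_straight(5.38): x += 5.38·cos θ, y += 5.38·sin θ → (4.1976, -8.5028, 297.3000°)
turn_right(56.8°): centre at ρ to the right, rotate −56.8° → (4.1047, -13.3438, 240.5000°)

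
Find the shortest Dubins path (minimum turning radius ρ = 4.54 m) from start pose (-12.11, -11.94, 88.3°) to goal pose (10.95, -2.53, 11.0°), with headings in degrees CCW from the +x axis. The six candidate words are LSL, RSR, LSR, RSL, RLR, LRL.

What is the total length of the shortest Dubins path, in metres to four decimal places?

Let ψ = atan2(Δy, Δx) = atan2(9.41, 23.06) = 22.1987° be the start→goal bearing.
Normalize: d = |goal − start| / ρ = 24.906057/4.54 = 5.485916, α = (θ_start − ψ) mod 360° = 66.1013° = 1.153685 rad, β = (θ_goal − ψ) mod 360° = 348.8013° = 6.087731 rad.
Common terms: sin α = 0.914263, cos α = 0.405121, sin β = -0.194212, cos β = 0.980960, cos(α−β) = 0.219846, d² = 30.095272. Work in radians in the unit-radius frame; every candidate has L = ρ·(t + p + q).
LSL: p² = 2 + d² − 2cos(α−β) + 2d(sin α − sin β) = 43.817582; p = √p² = 6.619485; φ = atan2(cos β − cos α, d + sin α − sin β) = 0.087102 rad; t = (φ − α) mod 2π = 5.216602 rad, q = (β − φ) mod 2π = 6.000630 rad → L = 4.54·(5.216602 + 6.619485 + 6.000630) = 4.54·17.836716 = 80.978691 m
RSR: p² = 2 + d² − 2cos(α−β) + 2d(sin β − sin α) = 19.493576; p = √p² = 4.415153; φ = atan2(cos α − cos β, d − sin α + sin β) = -0.130796 rad; t = (α − φ) mod 2π = 1.284481 rad, q = (φ − β) mod 2π = 0.064658 rad → L = 4.54·(1.284481 + 4.415153 + 0.064658) = 4.54·5.764293 = 26.169888 m
LSR: p² = d² − 2 + 2cos(α−β) + 2d(sin α + sin β) = 36.435244; p = √p² = 6.036161; φ = atan2(−cos α − cos β, d + sin α + sin β) − atan2(−2, p) = 0.100212 rad; t = (φ − α) mod 2π = 5.229712 rad, q = (φ − β) mod 2π = 0.295666 rad → L = 4.54·(5.229712 + 6.036161 + 0.295666) = 4.54·11.561540 = 52.489391 m
RSL: p² = d² − 2 + 2cos(α−β) − 2d(sin α + sin β) = 20.634684; p = √p² = 4.542542; φ = atan2(cos α + cos β, d − sin α − sin β) − atan2(2, p) = -0.131716 rad; t = (α − φ) mod 2π = 1.285401 rad, q = (β − φ) mod 2π = 6.219447 rad → L = 4.54·(1.285401 + 4.542542 + 6.219447) = 4.54·12.047390 = 54.695149 m
RLR: c = (6 − d² + 2cos(α−β) + 2d(sin α − sin β))/8 = -1.436697, |c| > 1 → infeasible
LRL: c = (6 − d² + 2cos(α−β) − 2d(sin α − sin β))/8 = -4.477198, |c| > 1 → infeasible
Shortest: RSR with L = 26.169888 m ≈ 26.1699 m

26.1699 m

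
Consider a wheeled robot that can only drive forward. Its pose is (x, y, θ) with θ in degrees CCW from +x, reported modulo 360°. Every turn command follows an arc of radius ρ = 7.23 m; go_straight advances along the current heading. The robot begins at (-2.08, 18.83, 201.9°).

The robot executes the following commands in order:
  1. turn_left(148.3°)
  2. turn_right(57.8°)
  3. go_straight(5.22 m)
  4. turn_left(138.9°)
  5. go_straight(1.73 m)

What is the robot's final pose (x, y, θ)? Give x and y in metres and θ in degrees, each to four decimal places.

set_pose: (x, y, θ) = (-2.0800, 18.8300, 201.9000°), ρ = 7.23
turn_left(148.3°): centre at ρ to the left, rotate +148.3° → (-0.6139, 4.9972, 350.2000°)
turn_right(57.8°): centre at ρ to the right, rotate −57.8° → (4.8399, 0.6279, 292.4000°)
go_straight(5.22): x += 5.22·cos θ, y += 5.22·sin θ → (6.8291, -4.1982, 292.4000°)
turn_left(138.9°): centre at ρ to the left, rotate +138.9° → (20.3619, -3.7611, 431.3000° ≡ 71.3000°)
go_straight(1.73): x += 1.73·cos θ, y += 1.73·sin θ → (20.9166, -2.1225, 71.3000°)

(20.9166, -2.1225, 71.3000°)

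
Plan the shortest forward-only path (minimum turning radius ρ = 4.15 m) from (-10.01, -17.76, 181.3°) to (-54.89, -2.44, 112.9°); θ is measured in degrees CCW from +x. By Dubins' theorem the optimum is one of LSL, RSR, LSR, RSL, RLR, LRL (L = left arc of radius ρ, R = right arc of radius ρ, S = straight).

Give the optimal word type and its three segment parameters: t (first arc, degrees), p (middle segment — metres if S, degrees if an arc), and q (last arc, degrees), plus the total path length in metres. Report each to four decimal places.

RSR: t = 18.6349°, p = 42.9120 m, q = 49.7651°, L = 47.8663 m

Let ψ = atan2(Δy, Δx) = atan2(15.32, -44.88) = 161.1524° be the start→goal bearing.
Normalize: d = |goal − start| / ρ = 47.422746/4.15 = 11.427168, α = (θ_start − ψ) mod 360° = 20.1476° = 0.351642 rad, β = (θ_goal − ψ) mod 360° = 311.7476° = 5.441022 rad.
Common terms: sin α = 0.344439, cos α = 0.938809, sin β = -0.746085, cos β = 0.665850, cos(α−β) = 0.368125, d² = 130.580160. Work in radians in the unit-radius frame; every candidate has L = ρ·(t + p + q).
LSL: p² = 2 + d² − 2cos(α−β) + 2d(sin α − sin β) = 156.767133; p = √p² = 12.520668; φ = atan2(cos β − cos α, d + sin α − sin β) = -0.021802 rad; t = (φ − α) mod 2π = 5.909741 rad, q = (β − φ) mod 2π = 5.462824 rad → L = 4.15·(5.909741 + 12.520668 + 5.462824) = 4.15·23.893234 = 99.156920 m
RSR: p² = 2 + d² − 2cos(α−β) + 2d(sin β − sin α) = 106.920688; p = √p² = 10.340246; φ = atan2(cos α − cos β, d − sin α + sin β) = 0.026401 rad; t = (α − φ) mod 2π = 0.325241 rad, q = (φ − β) mod 2π = 0.868564 rad → L = 4.15·(0.325241 + 10.340246 + 0.868564) = 4.15·11.534051 = 47.866313 m
LSR: p² = d² − 2 + 2cos(α−β) + 2d(sin α + sin β) = 120.137056; p = √p² = 10.960705; φ = atan2(−cos α − cos β, d + sin α + sin β) − atan2(−2, p) = 0.035959 rad; t = (φ − α) mod 2π = 5.967502 rad, q = (φ − β) mod 2π = 0.878122 rad → L = 4.15·(5.967502 + 10.960705 + 0.878122) = 4.15·17.806330 = 73.896269 m
RSL: p² = d² − 2 + 2cos(α−β) − 2d(sin α + sin β) = 138.495762; p = √p² = 11.768422; φ = atan2(cos α + cos β, d − sin α − sin β) − atan2(2, p) = -0.033504 rad; t = (α − φ) mod 2π = 0.385146 rad, q = (β − φ) mod 2π = 5.474526 rad → L = 4.15·(0.385146 + 11.768422 + 5.474526) = 4.15·17.628094 = 73.156591 m
RLR: c = (6 − d² + 2cos(α−β) + 2d(sin α − sin β))/8 = -12.365086, |c| > 1 → infeasible
LRL: c = (6 − d² + 2cos(α−β) − 2d(sin α − sin β))/8 = -18.595892, |c| > 1 → infeasible
Shortest: RSR with L = 47.866313 m ≈ 47.8663 m
Convert RSR to answer units (arcs ×180/π): t = 0.325241·180/π = 18.6349°, p = ρ·p = 4.15·10.340246 = 42.9120 m, q = 0.868564·180/π = 49.7651°, L = 47.8663 m.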